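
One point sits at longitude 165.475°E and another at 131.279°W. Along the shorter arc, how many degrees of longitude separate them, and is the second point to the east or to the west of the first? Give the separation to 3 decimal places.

Raw difference: -131.279 − 165.475 = -296.754°.
Normalise into (−180°, 180°]: -296.754° + 360° = 63.246°.
Positive ⇒ the second point lies to the east; separation 63.246°.

63.246° east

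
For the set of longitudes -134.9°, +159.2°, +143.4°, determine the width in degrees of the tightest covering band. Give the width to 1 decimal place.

81.7°

Sort the longitudes: -134.9°, +143.4°, +159.2°.
Eastward gaps between consecutive values (wrapping around): 278.3°, 15.8°, 65.9°.
Largest gap = 278.3° ⇒ minimal covering band is its complement: 360° − 278.3° = 81.7°.
Band runs from +143.4° eastward to -134.9°, crossing the antimeridian.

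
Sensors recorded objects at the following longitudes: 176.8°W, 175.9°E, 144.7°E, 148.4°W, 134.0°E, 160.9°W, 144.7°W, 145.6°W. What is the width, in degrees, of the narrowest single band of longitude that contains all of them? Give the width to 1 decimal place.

81.3°

Sort the longitudes: -176.8°, -160.9°, -148.4°, -145.6°, -144.7°, +134.0°, +144.7°, +175.9°.
Eastward gaps between consecutive values (wrapping around): 15.9°, 12.5°, 2.8°, 0.9°, 278.7°, 10.7°, 31.2°, 7.3°.
Largest gap = 278.7° ⇒ minimal covering band is its complement: 360° − 278.7° = 81.3°.
Band runs from +134.0° eastward to -144.7°, crossing the antimeridian.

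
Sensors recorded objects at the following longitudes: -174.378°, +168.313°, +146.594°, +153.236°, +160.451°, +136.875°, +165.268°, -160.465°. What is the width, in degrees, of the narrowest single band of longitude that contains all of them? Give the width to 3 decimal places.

Sort the longitudes: -174.378°, -160.465°, +136.875°, +146.594°, +153.236°, +160.451°, +165.268°, +168.313°.
Eastward gaps between consecutive values (wrapping around): 13.913°, 297.340°, 9.719°, 6.642°, 7.215°, 4.817°, 3.045°, 17.309°.
Largest gap = 297.340° ⇒ minimal covering band is its complement: 360° − 297.340° = 62.660°.
Band runs from +136.875° eastward to -160.465°, crossing the antimeridian.

62.660°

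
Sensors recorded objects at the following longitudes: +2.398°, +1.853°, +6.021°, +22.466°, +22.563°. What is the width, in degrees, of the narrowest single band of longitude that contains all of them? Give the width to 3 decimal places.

20.710°

Sort the longitudes: +1.853°, +2.398°, +6.021°, +22.466°, +22.563°.
Eastward gaps between consecutive values (wrapping around): 0.545°, 3.623°, 16.445°, 0.097°, 339.290°.
Largest gap = 339.290° ⇒ minimal covering band is its complement: 360° − 339.290° = 20.710°.
Band runs from +1.853° eastward to +22.563°.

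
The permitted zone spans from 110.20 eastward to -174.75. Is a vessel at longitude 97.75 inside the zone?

Band width going east from +110.20° to -174.75°: ((-174.75 − 110.20) mod 360) = 75.05°.
Offset of +97.75° east of the west edge: ((97.75 − 110.20) mod 360) = 347.55°.
347.55° > 75.05° ⇒ outside.

No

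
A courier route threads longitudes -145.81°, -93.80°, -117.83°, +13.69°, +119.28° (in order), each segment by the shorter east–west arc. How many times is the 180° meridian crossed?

0

Leg 1: -145.81° → -93.80°, shortest Δλ = 52.01° (east) — does not cross 180°.
Leg 2: -93.80° → -117.83°, shortest Δλ = -24.03° (west) — does not cross 180°.
Leg 3: -117.83° → +13.69°, shortest Δλ = 131.52° (east) — does not cross 180°.
Leg 4: +13.69° → +119.28°, shortest Δλ = 105.59° (east) — does not cross 180°.
Total crossings: 0.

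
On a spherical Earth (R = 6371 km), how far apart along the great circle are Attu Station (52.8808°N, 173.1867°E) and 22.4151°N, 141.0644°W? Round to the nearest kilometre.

5127 km

Δλ = -141.0644 − 173.1867 = -314.2511°; wrapped into (−180°, 180°]: 45.7489°.
Δφ = 22.4151 − 52.8808 = -30.4657°.
a = sin²(Δφ/2) + cos φ₁ · cos φ₂ · sin²(Δλ/2) = 0.153328.
c = 2·atan2(√a, √(1−a)) = 0.80468 rad → d = 6371·c ≈ 5126.60 km.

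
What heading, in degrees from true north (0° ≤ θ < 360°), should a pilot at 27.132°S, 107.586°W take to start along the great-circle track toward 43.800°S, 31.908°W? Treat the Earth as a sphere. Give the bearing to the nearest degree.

Δλ = -31.908 − -107.586 = 75.678°.
θ = atan2( sin Δλ · cos φ₂ , cos φ₁ · sin φ₂ − sin φ₁ · cos φ₂ · cos Δλ )
  = atan2(0.69933, -0.53456) = 127.394° → normalised to [0°, 360°): 127.394°.

127°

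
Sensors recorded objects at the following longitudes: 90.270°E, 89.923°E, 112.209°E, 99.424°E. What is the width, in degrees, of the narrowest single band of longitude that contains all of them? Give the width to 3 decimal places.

22.286°

Sort the longitudes: +89.923°, +90.270°, +99.424°, +112.209°.
Eastward gaps between consecutive values (wrapping around): 0.347°, 9.154°, 12.785°, 337.714°.
Largest gap = 337.714° ⇒ minimal covering band is its complement: 360° − 337.714° = 22.286°.
Band runs from +89.923° eastward to +112.209°.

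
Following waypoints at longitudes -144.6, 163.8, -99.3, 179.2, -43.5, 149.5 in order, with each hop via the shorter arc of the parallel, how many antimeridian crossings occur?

Leg 1: -144.6° → +163.8°, shortest Δλ = -51.6° (west) — crosses 180°.
Leg 2: +163.8° → -99.3°, shortest Δλ = 96.9° (east) — crosses 180°.
Leg 3: -99.3° → +179.2°, shortest Δλ = -81.5° (west) — crosses 180°.
Leg 4: +179.2° → -43.5°, shortest Δλ = 137.3° (east) — crosses 180°.
Leg 5: -43.5° → +149.5°, shortest Δλ = -167.0° (west) — crosses 180°.
Total crossings: 5.

5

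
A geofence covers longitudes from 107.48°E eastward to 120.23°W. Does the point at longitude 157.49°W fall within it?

Yes

Band width going east from +107.48° to -120.23°: ((-120.23 − 107.48) mod 360) = 132.29°.
Offset of -157.49° east of the west edge: ((-157.49 − 107.48) mod 360) = 95.03°.
95.03° ≤ 132.29° ⇒ inside.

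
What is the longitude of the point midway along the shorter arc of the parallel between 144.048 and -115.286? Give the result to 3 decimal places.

Signed shortest Δλ from +144.048° to -115.286° is +100.666°.
Midpoint longitude = +144.048° + (+100.666°)/2 = +144.048° + 50.333° = +194.381°.
Normalise into (−180°, 180°]: -165.619°.
(The naïve average (+144.048 + -115.286)/2 = 14.381° is on the wrong side of the globe.)

-165.619°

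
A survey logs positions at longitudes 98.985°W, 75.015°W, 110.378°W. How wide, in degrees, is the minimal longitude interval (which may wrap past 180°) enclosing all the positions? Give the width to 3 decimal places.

35.363°

Sort the longitudes: -110.378°, -98.985°, -75.015°.
Eastward gaps between consecutive values (wrapping around): 11.393°, 23.970°, 324.637°.
Largest gap = 324.637° ⇒ minimal covering band is its complement: 360° − 324.637° = 35.363°.
Band runs from -110.378° eastward to -75.015°.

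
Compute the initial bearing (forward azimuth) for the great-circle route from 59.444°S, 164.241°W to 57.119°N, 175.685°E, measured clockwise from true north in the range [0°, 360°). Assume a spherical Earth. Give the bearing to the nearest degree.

348°

Δλ = 175.685 − -164.241 = 339.926°; wrapped into (−180°, 180°]: -20.074°.
θ = atan2( sin Δλ · cos φ₂ , cos φ₁ · sin φ₂ − sin φ₁ · cos φ₂ · cos Δλ )
  = atan2(-0.18634, 0.86604) = -12.143° → normalised to [0°, 360°): 347.857°.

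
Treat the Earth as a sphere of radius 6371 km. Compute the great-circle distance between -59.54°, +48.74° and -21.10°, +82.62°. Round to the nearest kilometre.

5041 km

Δλ = 82.62 − 48.74 = 33.88°.
Δφ = -21.10 − -59.54 = 38.44°.
a = sin²(Δφ/2) + cos φ₁ · cos φ₂ · sin²(Δλ/2) = 0.148522.
c = 2·atan2(√a, √(1−a)) = 0.79125 rad → d = 6371·c ≈ 5041.06 km.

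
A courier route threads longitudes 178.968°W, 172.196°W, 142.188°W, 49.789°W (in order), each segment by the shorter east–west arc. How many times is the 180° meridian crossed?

Leg 1: -178.968° → -172.196°, shortest Δλ = 6.772° (east) — does not cross 180°.
Leg 2: -172.196° → -142.188°, shortest Δλ = 30.008° (east) — does not cross 180°.
Leg 3: -142.188° → -49.789°, shortest Δλ = 92.399° (east) — does not cross 180°.
Total crossings: 0.

0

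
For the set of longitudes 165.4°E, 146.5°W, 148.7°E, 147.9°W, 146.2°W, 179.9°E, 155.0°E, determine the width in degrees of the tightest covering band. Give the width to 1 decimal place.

Sort the longitudes: -147.9°, -146.5°, -146.2°, +148.7°, +155.0°, +165.4°, +179.9°.
Eastward gaps between consecutive values (wrapping around): 1.4°, 0.3°, 294.9°, 6.3°, 10.4°, 14.5°, 32.2°.
Largest gap = 294.9° ⇒ minimal covering band is its complement: 360° − 294.9° = 65.1°.
Band runs from +148.7° eastward to -146.2°, crossing the antimeridian.

65.1°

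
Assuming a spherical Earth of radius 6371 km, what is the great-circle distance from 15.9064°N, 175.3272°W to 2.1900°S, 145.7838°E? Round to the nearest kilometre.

4723 km

Δλ = 145.7838 − -175.3272 = 321.1110°; wrapped into (−180°, 180°]: -38.8890°.
Δφ = -2.1900 − 15.9064 = -18.0964°.
a = sin²(Δφ/2) + cos φ₁ · cos φ₂ · sin²(Δλ/2) = 0.131230.
c = 2·atan2(√a, √(1−a)) = 0.74137 rad → d = 6371·c ≈ 4723.30 km.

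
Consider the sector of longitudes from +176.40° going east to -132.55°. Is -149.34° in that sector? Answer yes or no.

Yes

Band width going east from +176.40° to -132.55°: ((-132.55 − 176.40) mod 360) = 51.05°.
Offset of -149.34° east of the west edge: ((-149.34 − 176.40) mod 360) = 34.26°.
34.26° ≤ 51.05° ⇒ inside.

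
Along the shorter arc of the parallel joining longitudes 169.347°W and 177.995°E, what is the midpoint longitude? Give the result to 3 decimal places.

Signed shortest Δλ from -169.347° to +177.995° is -12.658°.
Midpoint longitude = -169.347° + (-12.658°)/2 = -169.347° − 6.329° = -175.676°.
(The naïve average (-169.347 + +177.995)/2 = 4.324° is on the wrong side of the globe.)

175.676°W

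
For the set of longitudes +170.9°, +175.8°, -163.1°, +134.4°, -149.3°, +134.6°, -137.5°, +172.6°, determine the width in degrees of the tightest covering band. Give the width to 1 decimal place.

Sort the longitudes: -163.1°, -149.3°, -137.5°, +134.4°, +134.6°, +170.9°, +172.6°, +175.8°.
Eastward gaps between consecutive values (wrapping around): 13.8°, 11.8°, 271.9°, 0.2°, 36.3°, 1.7°, 3.2°, 21.1°.
Largest gap = 271.9° ⇒ minimal covering band is its complement: 360° − 271.9° = 88.1°.
Band runs from +134.4° eastward to -137.5°, crossing the antimeridian.

88.1°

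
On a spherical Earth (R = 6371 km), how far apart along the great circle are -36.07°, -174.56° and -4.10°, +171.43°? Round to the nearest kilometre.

3834 km

Δλ = 171.43 − -174.56 = 345.99°; wrapped into (−180°, 180°]: -14.01°.
Δφ = -4.10 − -36.07 = 31.97°.
a = sin²(Δφ/2) + cos φ₁ · cos φ₂ · sin²(Δλ/2) = 0.087829.
c = 2·atan2(√a, √(1−a)) = 0.60176 rad → d = 6371·c ≈ 3833.79 km.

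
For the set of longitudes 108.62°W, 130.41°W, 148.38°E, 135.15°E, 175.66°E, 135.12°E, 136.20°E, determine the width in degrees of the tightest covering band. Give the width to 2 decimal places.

116.26°

Sort the longitudes: -130.41°, -108.62°, +135.12°, +135.15°, +136.20°, +148.38°, +175.66°.
Eastward gaps between consecutive values (wrapping around): 21.79°, 243.74°, 0.03°, 1.05°, 12.18°, 27.28°, 53.93°.
Largest gap = 243.74° ⇒ minimal covering band is its complement: 360° − 243.74° = 116.26°.
Band runs from +135.12° eastward to -108.62°, crossing the antimeridian.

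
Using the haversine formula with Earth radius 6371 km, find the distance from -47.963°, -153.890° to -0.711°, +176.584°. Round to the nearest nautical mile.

3225 nmi

Δλ = 176.584 − -153.890 = 330.474°; wrapped into (−180°, 180°]: -29.526°.
Δφ = -0.711 − -47.963 = 47.252°.
a = sin²(Δφ/2) + cos φ₁ · cos φ₂ · sin²(Δλ/2) = 0.204090.
c = 2·atan2(√a, √(1−a)) = 0.93748 rad → d = 6371·c ≈ 5972.69 km ≈ 3224.99 nmi.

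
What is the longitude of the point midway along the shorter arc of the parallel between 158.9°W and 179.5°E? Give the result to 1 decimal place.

169.7°W

Signed shortest Δλ from -158.9° to +179.5° is -21.6°.
Midpoint longitude = -158.9° + (-21.6°)/2 = -158.9° − 10.8° = -169.7°.
(The naïve average (-158.9 + +179.5)/2 = 10.3° is on the wrong side of the globe.)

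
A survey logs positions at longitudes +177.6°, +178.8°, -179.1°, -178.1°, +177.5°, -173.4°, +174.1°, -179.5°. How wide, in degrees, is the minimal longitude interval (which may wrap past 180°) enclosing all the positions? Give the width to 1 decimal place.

Sort the longitudes: -179.5°, -179.1°, -178.1°, -173.4°, +174.1°, +177.5°, +177.6°, +178.8°.
Eastward gaps between consecutive values (wrapping around): 0.4°, 1.0°, 4.7°, 347.5°, 3.4°, 0.1°, 1.2°, 1.7°.
Largest gap = 347.5° ⇒ minimal covering band is its complement: 360° − 347.5° = 12.5°.
Band runs from +174.1° eastward to -173.4°, crossing the antimeridian.

12.5°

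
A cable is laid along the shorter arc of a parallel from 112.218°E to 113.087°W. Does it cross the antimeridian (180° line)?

Yes

Naïve |-113.087 − 112.218| = 225.305° > 180°, so the shorter arc goes the other way round — across 180°.
Signed shortest Δλ = ((-113.087 − 112.218 + 180) mod 360) − 180 = 134.695°.
Going east by 134.695° from +112.218° passes through 180° before reaching -113.087°.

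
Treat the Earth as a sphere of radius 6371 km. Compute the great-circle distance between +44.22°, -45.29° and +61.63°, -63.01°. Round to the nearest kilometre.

2255 km

Δλ = -63.01 − -45.29 = -17.72°.
Δφ = 61.63 − 44.22 = 17.41°.
a = sin²(Δφ/2) + cos φ₁ · cos φ₂ · sin²(Δλ/2) = 0.030984.
c = 2·atan2(√a, √(1−a)) = 0.35389 rad → d = 6371·c ≈ 2254.64 km.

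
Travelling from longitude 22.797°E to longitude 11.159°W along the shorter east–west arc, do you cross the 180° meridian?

Signed shortest Δλ = ((-11.159 − 22.797 + 180) mod 360) − 180 = -33.956°.
Going west by 33.956° from +22.797° reaches -11.159° without touching 180°.

No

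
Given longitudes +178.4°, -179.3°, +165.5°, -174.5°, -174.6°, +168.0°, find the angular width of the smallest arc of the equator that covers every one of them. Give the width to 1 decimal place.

Sort the longitudes: -179.3°, -174.6°, -174.5°, +165.5°, +168.0°, +178.4°.
Eastward gaps between consecutive values (wrapping around): 4.7°, 0.1°, 340.0°, 2.5°, 10.4°, 2.3°.
Largest gap = 340.0° ⇒ minimal covering band is its complement: 360° − 340.0° = 20.0°.
Band runs from +165.5° eastward to -174.5°, crossing the antimeridian.

20.0°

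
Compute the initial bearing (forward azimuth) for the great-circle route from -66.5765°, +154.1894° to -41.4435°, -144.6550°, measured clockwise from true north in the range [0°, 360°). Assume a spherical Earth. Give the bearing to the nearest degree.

Δλ = -144.6550 − 154.1894 = -298.8444°; wrapped into (−180°, 180°]: 61.1556°.
θ = atan2( sin Δλ · cos φ₂ , cos φ₁ · sin φ₂ − sin φ₁ · cos φ₂ · cos Δλ )
  = atan2(0.65661, 0.06872) = 84.025° → normalised to [0°, 360°): 84.025°.

84°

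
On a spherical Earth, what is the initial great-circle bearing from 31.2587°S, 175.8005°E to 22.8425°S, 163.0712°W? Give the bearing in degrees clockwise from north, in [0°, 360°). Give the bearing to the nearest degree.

Δλ = -163.0712 − 175.8005 = -338.8717°; wrapped into (−180°, 180°]: 21.1283°.
θ = atan2( sin Δλ · cos φ₂ , cos φ₁ · sin φ₂ − sin φ₁ · cos φ₂ · cos Δλ )
  = atan2(0.33219, 0.11422) = 71.026° → normalised to [0°, 360°): 71.026°.

71°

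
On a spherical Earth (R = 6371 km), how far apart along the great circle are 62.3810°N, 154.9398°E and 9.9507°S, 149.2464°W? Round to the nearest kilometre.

9347 km

Δλ = -149.2464 − 154.9398 = -304.1862°; wrapped into (−180°, 180°]: 55.8138°.
Δφ = -9.9507 − 62.3810 = -72.3317°.
a = sin²(Δφ/2) + cos φ₁ · cos φ₂ · sin²(Δλ/2) = 0.448272.
c = 2·atan2(√a, √(1−a)) = 1.46716 rad → d = 6371·c ≈ 9347.25 km.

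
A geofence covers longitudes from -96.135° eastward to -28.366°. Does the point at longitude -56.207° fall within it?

Band width going east from -96.135° to -28.366°: ((-28.366 − -96.135) mod 360) = 67.769°.
Offset of -56.207° east of the west edge: ((-56.207 − -96.135) mod 360) = 39.928°.
39.928° ≤ 67.769° ⇒ inside.

Yes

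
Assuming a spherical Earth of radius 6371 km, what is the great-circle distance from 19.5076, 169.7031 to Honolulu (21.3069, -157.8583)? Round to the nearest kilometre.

3381 km

Δλ = -157.8583 − 169.7031 = -327.5614°; wrapped into (−180°, 180°]: 32.4386°.
Δφ = 21.3069 − 19.5076 = 1.7993°.
a = sin²(Δφ/2) + cos φ₁ · cos φ₂ · sin²(Δλ/2) = 0.068758.
c = 2·atan2(√a, √(1−a)) = 0.53064 rad → d = 6371·c ≈ 3380.71 km.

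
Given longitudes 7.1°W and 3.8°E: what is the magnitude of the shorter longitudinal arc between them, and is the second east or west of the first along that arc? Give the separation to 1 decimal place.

Raw difference: 3.8 − -7.1 = 10.9°.
Normalise into (−180°, 180°]: 10.9° stays 10.9°.
Positive ⇒ the second point lies to the east; separation 10.9°.

10.9° east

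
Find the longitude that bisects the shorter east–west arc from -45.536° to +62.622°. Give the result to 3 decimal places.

+8.543°

Signed shortest Δλ from -45.536° to +62.622° is +108.158°.
Midpoint longitude = -45.536° + (+108.158°)/2 = -45.536° + 54.079° = +8.543°.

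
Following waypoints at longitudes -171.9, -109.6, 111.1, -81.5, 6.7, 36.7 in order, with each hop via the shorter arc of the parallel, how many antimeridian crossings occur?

2

Leg 1: -171.9° → -109.6°, shortest Δλ = 62.3° (east) — does not cross 180°.
Leg 2: -109.6° → +111.1°, shortest Δλ = -139.3° (west) — crosses 180°.
Leg 3: +111.1° → -81.5°, shortest Δλ = 167.4° (east) — crosses 180°.
Leg 4: -81.5° → +6.7°, shortest Δλ = 88.2° (east) — does not cross 180°.
Leg 5: +6.7° → +36.7°, shortest Δλ = 30.0° (east) — does not cross 180°.
Total crossings: 2.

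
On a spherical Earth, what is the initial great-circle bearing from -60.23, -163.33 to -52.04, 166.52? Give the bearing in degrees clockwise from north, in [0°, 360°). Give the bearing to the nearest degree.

Δλ = 166.52 − -163.33 = 329.85°; wrapped into (−180°, 180°]: -30.15°.
θ = atan2( sin Δλ · cos φ₂ , cos φ₁ · sin φ₂ − sin φ₁ · cos φ₂ · cos Δλ )
  = atan2(-0.30895, 0.07022) = -77.195° → normalised to [0°, 360°): 282.805°.

283°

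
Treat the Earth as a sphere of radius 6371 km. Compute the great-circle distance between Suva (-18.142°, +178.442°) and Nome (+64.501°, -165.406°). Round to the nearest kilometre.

Δλ = -165.406 − 178.442 = -343.848°; wrapped into (−180°, 180°]: 16.152°.
Δφ = 64.501 − -18.142 = 82.643°.
a = sin²(Δφ/2) + cos φ₁ · cos φ₂ · sin²(Δλ/2) = 0.444048.
c = 2·atan2(√a, √(1−a)) = 1.45866 rad → d = 6371·c ≈ 9293.11 km.

9293 km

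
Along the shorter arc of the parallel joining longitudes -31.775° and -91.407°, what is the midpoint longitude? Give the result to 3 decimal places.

-61.591°

Signed shortest Δλ from -31.775° to -91.407° is -59.632°.
Midpoint longitude = -31.775° + (-59.632°)/2 = -31.775° − 29.816° = -61.591°.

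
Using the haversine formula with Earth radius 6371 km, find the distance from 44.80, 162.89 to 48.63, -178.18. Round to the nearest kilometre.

Δλ = -178.18 − 162.89 = -341.07°; wrapped into (−180°, 180°]: 18.93°.
Δφ = 48.63 − 44.80 = 3.83°.
a = sin²(Δφ/2) + cos φ₁ · cos φ₂ · sin²(Δλ/2) = 0.013799.
c = 2·atan2(√a, √(1−a)) = 0.23548 rad → d = 6371·c ≈ 1500.24 km.

1500 km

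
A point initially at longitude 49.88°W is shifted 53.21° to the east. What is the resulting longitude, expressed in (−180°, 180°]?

Start at -49.88°; shift +53.21° → +3.33°.
+3.33° already lies in (−180°, 180°].

3.33°E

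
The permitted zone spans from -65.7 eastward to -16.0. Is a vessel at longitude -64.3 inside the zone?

Yes

Band width going east from -65.7° to -16.0°: ((-16.0 − -65.7) mod 360) = 49.7°.
Offset of -64.3° east of the west edge: ((-64.3 − -65.7) mod 360) = 1.4°.
1.4° ≤ 49.7° ⇒ inside.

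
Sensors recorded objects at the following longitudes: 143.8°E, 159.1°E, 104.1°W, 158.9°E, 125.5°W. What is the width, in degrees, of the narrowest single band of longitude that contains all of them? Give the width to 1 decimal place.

Sort the longitudes: -125.5°, -104.1°, +143.8°, +158.9°, +159.1°.
Eastward gaps between consecutive values (wrapping around): 21.4°, 247.9°, 15.1°, 0.2°, 75.4°.
Largest gap = 247.9° ⇒ minimal covering band is its complement: 360° − 247.9° = 112.1°.
Band runs from +143.8° eastward to -104.1°, crossing the antimeridian.

112.1°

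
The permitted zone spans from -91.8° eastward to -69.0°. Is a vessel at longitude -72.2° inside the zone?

Yes

Band width going east from -91.8° to -69.0°: ((-69.0 − -91.8) mod 360) = 22.8°.
Offset of -72.2° east of the west edge: ((-72.2 − -91.8) mod 360) = 19.6°.
19.6° ≤ 22.8° ⇒ inside.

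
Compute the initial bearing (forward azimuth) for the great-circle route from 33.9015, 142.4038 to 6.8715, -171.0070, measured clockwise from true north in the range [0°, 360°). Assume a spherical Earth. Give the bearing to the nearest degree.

111°

Δλ = -171.0070 − 142.4038 = -313.4108°; wrapped into (−180°, 180°]: 46.5892°.
θ = atan2( sin Δλ · cos φ₂ , cos φ₁ · sin φ₂ − sin φ₁ · cos φ₂ · cos Δλ )
  = atan2(0.72123, -0.28125) = 111.304° → normalised to [0°, 360°): 111.304°.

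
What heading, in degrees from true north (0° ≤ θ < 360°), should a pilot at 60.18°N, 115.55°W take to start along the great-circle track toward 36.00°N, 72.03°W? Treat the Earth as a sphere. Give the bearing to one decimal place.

111.3°

Δλ = -72.03 − -115.55 = 43.52°.
θ = atan2( sin Δλ · cos φ₂ , cos φ₁ · sin φ₂ − sin φ₁ · cos φ₂ · cos Δλ )
  = atan2(0.55710, -0.21668) = 111.253° → normalised to [0°, 360°): 111.253°.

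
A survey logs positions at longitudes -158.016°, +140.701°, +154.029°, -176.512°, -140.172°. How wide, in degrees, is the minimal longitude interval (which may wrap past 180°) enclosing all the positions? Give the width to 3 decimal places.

79.127°

Sort the longitudes: -176.512°, -158.016°, -140.172°, +140.701°, +154.029°.
Eastward gaps between consecutive values (wrapping around): 18.496°, 17.844°, 280.873°, 13.328°, 29.459°.
Largest gap = 280.873° ⇒ minimal covering band is its complement: 360° − 280.873° = 79.127°.
Band runs from +140.701° eastward to -140.172°, crossing the antimeridian.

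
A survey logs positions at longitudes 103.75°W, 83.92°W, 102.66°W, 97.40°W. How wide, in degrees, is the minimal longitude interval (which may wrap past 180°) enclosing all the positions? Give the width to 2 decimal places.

Sort the longitudes: -103.75°, -102.66°, -97.40°, -83.92°.
Eastward gaps between consecutive values (wrapping around): 1.09°, 5.26°, 13.48°, 340.17°.
Largest gap = 340.17° ⇒ minimal covering band is its complement: 360° − 340.17° = 19.83°.
Band runs from -103.75° eastward to -83.92°.

19.83°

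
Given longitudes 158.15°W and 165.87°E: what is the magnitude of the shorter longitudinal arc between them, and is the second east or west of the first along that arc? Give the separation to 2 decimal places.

Raw difference: 165.87 − -158.15 = 324.02°.
Normalise into (−180°, 180°]: 324.02° − 360° = -35.98°.
Negative ⇒ the second point lies to the west; separation 35.98°.

35.98° west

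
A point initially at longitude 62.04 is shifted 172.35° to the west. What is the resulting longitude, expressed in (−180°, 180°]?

-110.31°

Start at +62.04°; shift −172.35° → -110.31°.
-110.31° already lies in (−180°, 180°].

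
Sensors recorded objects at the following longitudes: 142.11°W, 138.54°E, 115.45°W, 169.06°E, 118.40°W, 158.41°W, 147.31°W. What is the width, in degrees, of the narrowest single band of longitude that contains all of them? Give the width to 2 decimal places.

Sort the longitudes: -158.41°, -147.31°, -142.11°, -118.40°, -115.45°, +138.54°, +169.06°.
Eastward gaps between consecutive values (wrapping around): 11.10°, 5.20°, 23.71°, 2.95°, 253.99°, 30.52°, 32.53°.
Largest gap = 253.99° ⇒ minimal covering band is its complement: 360° − 253.99° = 106.01°.
Band runs from +138.54° eastward to -115.45°, crossing the antimeridian.

106.01°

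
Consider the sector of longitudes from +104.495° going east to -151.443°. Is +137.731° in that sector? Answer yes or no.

Yes

Band width going east from +104.495° to -151.443°: ((-151.443 − 104.495) mod 360) = 104.062°.
Offset of +137.731° east of the west edge: ((137.731 − 104.495) mod 360) = 33.236°.
33.236° ≤ 104.062° ⇒ inside.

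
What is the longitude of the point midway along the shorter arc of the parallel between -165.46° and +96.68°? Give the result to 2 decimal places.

+145.61°

Signed shortest Δλ from -165.46° to +96.68° is -97.86°.
Midpoint longitude = -165.46° + (-97.86°)/2 = -165.46° − 48.93° = -214.39°.
Normalise into (−180°, 180°]: +145.61°.
(The naïve average (-165.46 + +96.68)/2 = -34.39° is on the wrong side of the globe.)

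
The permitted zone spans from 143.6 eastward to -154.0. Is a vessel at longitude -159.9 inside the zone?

Band width going east from +143.6° to -154.0°: ((-154.0 − 143.6) mod 360) = 62.4°.
Offset of -159.9° east of the west edge: ((-159.9 − 143.6) mod 360) = 56.5°.
56.5° ≤ 62.4° ⇒ inside.

Yes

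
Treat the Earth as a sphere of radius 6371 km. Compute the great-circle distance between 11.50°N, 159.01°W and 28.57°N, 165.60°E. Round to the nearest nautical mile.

Δλ = 165.60 − -159.01 = 324.61°; wrapped into (−180°, 180°]: -35.39°.
Δφ = 28.57 − 11.50 = 17.07°.
a = sin²(Δφ/2) + cos φ₁ · cos φ₂ · sin²(Δλ/2) = 0.101534.
c = 2·atan2(√a, √(1−a)) = 0.64860 rad → d = 6371·c ≈ 4132.21 km ≈ 2231.21 nmi.

2231 nmi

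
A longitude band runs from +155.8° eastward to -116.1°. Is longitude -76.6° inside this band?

Band width going east from +155.8° to -116.1°: ((-116.1 − 155.8) mod 360) = 88.1°.
Offset of -76.6° east of the west edge: ((-76.6 − 155.8) mod 360) = 127.6°.
127.6° > 88.1° ⇒ outside.

No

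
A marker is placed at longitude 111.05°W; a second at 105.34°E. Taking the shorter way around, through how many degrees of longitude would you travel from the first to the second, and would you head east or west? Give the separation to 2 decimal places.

Raw difference: 105.34 − -111.05 = 216.39°.
Normalise into (−180°, 180°]: 216.39° − 360° = -143.61°.
Negative ⇒ the second point lies to the west; separation 143.61°.

143.61° west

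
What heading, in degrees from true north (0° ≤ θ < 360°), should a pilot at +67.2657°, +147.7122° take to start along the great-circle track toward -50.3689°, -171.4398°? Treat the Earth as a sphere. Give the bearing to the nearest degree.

Δλ = -171.4398 − 147.7122 = -319.1520°; wrapped into (−180°, 180°]: 40.8480°.
θ = atan2( sin Δλ · cos φ₂ , cos φ₁ · sin φ₂ − sin φ₁ · cos φ₂ · cos Δλ )
  = atan2(0.41718, -0.74264) = 150.675° → normalised to [0°, 360°): 150.675°.

151°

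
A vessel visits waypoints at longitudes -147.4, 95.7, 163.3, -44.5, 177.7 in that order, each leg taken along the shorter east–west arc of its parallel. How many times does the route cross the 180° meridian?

Leg 1: -147.4° → +95.7°, shortest Δλ = -116.9° (west) — crosses 180°.
Leg 2: +95.7° → +163.3°, shortest Δλ = 67.6° (east) — does not cross 180°.
Leg 3: +163.3° → -44.5°, shortest Δλ = 152.2° (east) — crosses 180°.
Leg 4: -44.5° → +177.7°, shortest Δλ = -137.8° (west) — crosses 180°.
Total crossings: 3.

3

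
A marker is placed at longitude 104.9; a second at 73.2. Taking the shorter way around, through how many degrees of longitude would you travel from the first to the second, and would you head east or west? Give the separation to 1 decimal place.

31.7° west

Raw difference: 73.2 − 104.9 = -31.7°.
Normalise into (−180°, 180°]: -31.7° stays -31.7°.
Negative ⇒ the second point lies to the west; separation 31.7°.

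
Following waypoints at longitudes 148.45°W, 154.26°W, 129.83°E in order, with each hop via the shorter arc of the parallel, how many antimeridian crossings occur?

Leg 1: -148.45° → -154.26°, shortest Δλ = -5.81° (west) — does not cross 180°.
Leg 2: -154.26° → +129.83°, shortest Δλ = -75.91° (west) — crosses 180°.
Total crossings: 1.

1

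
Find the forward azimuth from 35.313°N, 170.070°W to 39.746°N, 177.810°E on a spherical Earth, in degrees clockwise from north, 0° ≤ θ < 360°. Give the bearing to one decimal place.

298.4°

Δλ = 177.810 − -170.070 = 347.880°; wrapped into (−180°, 180°]: -12.120°.
θ = atan2( sin Δλ · cos φ₂ , cos φ₁ · sin φ₂ − sin φ₁ · cos φ₂ · cos Δλ )
  = atan2(-0.16144, 0.08720) = -61.624° → normalised to [0°, 360°): 298.376°.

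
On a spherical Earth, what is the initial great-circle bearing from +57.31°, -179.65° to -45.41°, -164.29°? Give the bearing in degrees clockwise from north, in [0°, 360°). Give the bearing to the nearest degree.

Δλ = -164.29 − -179.65 = 15.36°.
θ = atan2( sin Δλ · cos φ₂ , cos φ₁ · sin φ₂ − sin φ₁ · cos φ₂ · cos Δλ )
  = atan2(0.18596, -0.95435) = 168.974° → normalised to [0°, 360°): 168.974°.

169°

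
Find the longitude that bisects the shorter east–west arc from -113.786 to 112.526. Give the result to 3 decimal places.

+179.370°

Signed shortest Δλ from -113.786° to +112.526° is -133.688°.
Midpoint longitude = -113.786° + (-133.688°)/2 = -113.786° − 66.844° = -180.630°.
Normalise into (−180°, 180°]: +179.370°.
(The naïve average (-113.786 + +112.526)/2 = -0.63° is on the wrong side of the globe.)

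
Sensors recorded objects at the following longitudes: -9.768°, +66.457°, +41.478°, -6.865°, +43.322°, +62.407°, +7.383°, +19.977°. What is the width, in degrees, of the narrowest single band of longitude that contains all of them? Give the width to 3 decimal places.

76.225°

Sort the longitudes: -9.768°, -6.865°, +7.383°, +19.977°, +41.478°, +43.322°, +62.407°, +66.457°.
Eastward gaps between consecutive values (wrapping around): 2.903°, 14.248°, 12.594°, 21.501°, 1.844°, 19.085°, 4.050°, 283.775°.
Largest gap = 283.775° ⇒ minimal covering band is its complement: 360° − 283.775° = 76.225°.
Band runs from -9.768° eastward to +66.457°.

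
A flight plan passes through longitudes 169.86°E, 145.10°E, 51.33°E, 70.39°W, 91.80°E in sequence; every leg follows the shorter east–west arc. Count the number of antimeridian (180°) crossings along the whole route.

Leg 1: +169.86° → +145.10°, shortest Δλ = -24.76° (west) — does not cross 180°.
Leg 2: +145.10° → +51.33°, shortest Δλ = -93.77° (west) — does not cross 180°.
Leg 3: +51.33° → -70.39°, shortest Δλ = -121.72° (west) — does not cross 180°.
Leg 4: -70.39° → +91.80°, shortest Δλ = 162.19° (east) — does not cross 180°.
Total crossings: 0.

0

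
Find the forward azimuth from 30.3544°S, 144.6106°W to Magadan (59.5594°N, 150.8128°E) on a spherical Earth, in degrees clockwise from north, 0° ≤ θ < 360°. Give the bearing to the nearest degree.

332°

Δλ = 150.8128 − -144.6106 = 295.4234°; wrapped into (−180°, 180°]: -64.5766°.
θ = atan2( sin Δλ · cos φ₂ , cos φ₁ · sin φ₂ − sin φ₁ · cos φ₂ · cos Δλ )
  = atan2(-0.45758, 0.85388) = -28.186° → normalised to [0°, 360°): 331.814°.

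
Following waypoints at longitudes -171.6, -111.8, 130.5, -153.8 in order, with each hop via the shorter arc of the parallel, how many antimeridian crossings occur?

2

Leg 1: -171.6° → -111.8°, shortest Δλ = 59.8° (east) — does not cross 180°.
Leg 2: -111.8° → +130.5°, shortest Δλ = -117.7° (west) — crosses 180°.
Leg 3: +130.5° → -153.8°, shortest Δλ = 75.7° (east) — crosses 180°.
Total crossings: 2.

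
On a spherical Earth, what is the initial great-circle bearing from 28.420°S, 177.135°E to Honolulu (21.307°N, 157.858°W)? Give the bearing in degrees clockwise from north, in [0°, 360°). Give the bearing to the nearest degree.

29°

Δλ = -157.858 − 177.135 = -334.993°; wrapped into (−180°, 180°]: 25.007°.
θ = atan2( sin Δλ · cos φ₂ , cos φ₁ · sin φ₂ − sin φ₁ · cos φ₂ · cos Δλ )
  = atan2(0.39383, 0.72141) = 28.631° → normalised to [0°, 360°): 28.631°.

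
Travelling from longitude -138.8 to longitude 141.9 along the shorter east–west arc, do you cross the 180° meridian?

Yes

Naïve |141.9 − -138.8| = 280.7° > 180°, so the shorter arc goes the other way round — across 180°.
Signed shortest Δλ = ((141.9 − -138.8 + 180) mod 360) − 180 = -79.3°.
Going west by 79.3° from -138.8° passes through 180° before reaching +141.9°.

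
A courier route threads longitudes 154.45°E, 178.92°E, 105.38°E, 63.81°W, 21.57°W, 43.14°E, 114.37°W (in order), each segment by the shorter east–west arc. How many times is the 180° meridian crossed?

0

Leg 1: +154.45° → +178.92°, shortest Δλ = 24.47° (east) — does not cross 180°.
Leg 2: +178.92° → +105.38°, shortest Δλ = -73.54° (west) — does not cross 180°.
Leg 3: +105.38° → -63.81°, shortest Δλ = -169.19° (west) — does not cross 180°.
Leg 4: -63.81° → -21.57°, shortest Δλ = 42.24° (east) — does not cross 180°.
Leg 5: -21.57° → +43.14°, shortest Δλ = 64.71° (east) — does not cross 180°.
Leg 6: +43.14° → -114.37°, shortest Δλ = -157.51° (west) — does not cross 180°.
Total crossings: 0.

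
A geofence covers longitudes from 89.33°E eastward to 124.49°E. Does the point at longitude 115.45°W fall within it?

No

Band width going east from +89.33° to +124.49°: ((124.49 − 89.33) mod 360) = 35.16°.
Offset of -115.45° east of the west edge: ((-115.45 − 89.33) mod 360) = 155.22°.
155.22° > 35.16° ⇒ outside.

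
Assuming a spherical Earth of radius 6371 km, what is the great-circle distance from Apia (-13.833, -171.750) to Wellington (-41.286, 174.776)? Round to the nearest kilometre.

3319 km

Δλ = 174.776 − -171.750 = 346.526°; wrapped into (−180°, 180°]: -13.474°.
Δφ = -41.286 − -13.833 = -27.453°.
a = sin²(Δφ/2) + cos φ₁ · cos φ₂ · sin²(Δλ/2) = 0.066347.
c = 2·atan2(√a, √(1−a)) = 0.52103 rad → d = 6371·c ≈ 3319.48 km.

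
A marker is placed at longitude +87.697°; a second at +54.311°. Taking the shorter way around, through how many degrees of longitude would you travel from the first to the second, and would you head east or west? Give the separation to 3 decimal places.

Raw difference: 54.311 − 87.697 = -33.386°.
Normalise into (−180°, 180°]: -33.386° stays -33.386°.
Negative ⇒ the second point lies to the west; separation 33.386°.

33.386° west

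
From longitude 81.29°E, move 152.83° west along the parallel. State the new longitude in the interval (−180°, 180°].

Start at +81.29°; shift −152.83° → -71.54°.
-71.54° already lies in (−180°, 180°].

71.54°W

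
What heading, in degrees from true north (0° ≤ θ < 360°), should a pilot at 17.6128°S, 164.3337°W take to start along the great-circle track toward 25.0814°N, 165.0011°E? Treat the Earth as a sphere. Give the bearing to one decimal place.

Δλ = 165.0011 − -164.3337 = 329.3348°; wrapped into (−180°, 180°]: -30.6652°.
θ = atan2( sin Δλ · cos φ₂ , cos φ₁ · sin φ₂ − sin φ₁ · cos φ₂ · cos Δλ )
  = atan2(-0.46193, 0.63976) = -35.830° → normalised to [0°, 360°): 324.170°.

324.2°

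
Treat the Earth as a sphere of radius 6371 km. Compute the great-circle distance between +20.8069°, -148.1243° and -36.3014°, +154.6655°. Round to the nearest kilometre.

Δλ = 154.6655 − -148.1243 = 302.7898°; wrapped into (−180°, 180°]: -57.2102°.
Δφ = -36.3014 − 20.8069 = -57.1083°.
a = sin²(Δφ/2) + cos φ₁ · cos φ₂ · sin²(Δλ/2) = 0.401158.
c = 2·atan2(√a, √(1−a)) = 1.37180 rad → d = 6371·c ≈ 8739.75 km.

8740 km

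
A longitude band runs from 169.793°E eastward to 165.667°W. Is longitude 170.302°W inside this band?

Yes

Band width going east from +169.793° to -165.667°: ((-165.667 − 169.793) mod 360) = 24.540°.
Offset of -170.302° east of the west edge: ((-170.302 − 169.793) mod 360) = 19.905°.
19.905° ≤ 24.540° ⇒ inside.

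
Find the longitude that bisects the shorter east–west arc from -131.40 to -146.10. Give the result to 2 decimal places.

Signed shortest Δλ from -131.40° to -146.10° is -14.70°.
Midpoint longitude = -131.40° + (-14.70°)/2 = -131.40° − 7.35° = -138.75°.

-138.75°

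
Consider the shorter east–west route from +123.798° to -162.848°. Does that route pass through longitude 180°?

Yes

Naïve |-162.848 − 123.798| = 286.646° > 180°, so the shorter arc goes the other way round — across 180°.
Signed shortest Δλ = ((-162.848 − 123.798 + 180) mod 360) − 180 = 73.354°.
Going east by 73.354° from +123.798° passes through 180° before reaching -162.848°.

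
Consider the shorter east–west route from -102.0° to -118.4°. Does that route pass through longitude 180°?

No

Signed shortest Δλ = ((-118.4 − -102.0 + 180) mod 360) − 180 = -16.4°.
Going west by 16.4° from -102.0° reaches -118.4° without touching 180°.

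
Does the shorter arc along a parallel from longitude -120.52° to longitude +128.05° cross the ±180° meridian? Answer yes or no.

Yes

Naïve |128.05 − -120.52| = 248.57° > 180°, so the shorter arc goes the other way round — across 180°.
Signed shortest Δλ = ((128.05 − -120.52 + 180) mod 360) − 180 = -111.43°.
Going west by 111.43° from -120.52° passes through 180° before reaching +128.05°.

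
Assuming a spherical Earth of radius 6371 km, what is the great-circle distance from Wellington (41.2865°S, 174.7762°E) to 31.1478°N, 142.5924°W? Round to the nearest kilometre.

9165 km

Δλ = -142.5924 − 174.7762 = -317.3686°; wrapped into (−180°, 180°]: 42.6314°.
Δφ = 31.1478 − -41.2865 = 72.4343°.
a = sin²(Δφ/2) + cos φ₁ · cos φ₂ · sin²(Δλ/2) = 0.434077.
c = 2·atan2(√a, √(1−a)) = 1.43856 rad → d = 6371·c ≈ 9165.09 km.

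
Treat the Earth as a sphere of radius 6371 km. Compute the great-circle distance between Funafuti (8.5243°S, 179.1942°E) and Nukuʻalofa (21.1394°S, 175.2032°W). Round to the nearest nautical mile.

Δλ = -175.2032 − 179.1942 = -354.3974°; wrapped into (−180°, 180°]: 5.6026°.
Δφ = -21.1394 − -8.5243 = -12.6151°.
a = sin²(Δφ/2) + cos φ₁ · cos φ₂ · sin²(Δλ/2) = 0.014274.
c = 2·atan2(√a, √(1−a)) = 0.23952 rad → d = 6371·c ≈ 1525.96 km ≈ 823.95 nmi.

824 nmi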